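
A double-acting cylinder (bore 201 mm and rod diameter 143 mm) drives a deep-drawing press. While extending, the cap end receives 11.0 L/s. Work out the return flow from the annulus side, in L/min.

Cap-side area A_cap = π/4 × (201 mm)² = 31730 mm^2
Rod-side annular area A_ann = π/4 × (201² − 143²) = 15670 mm^2
Piston speed v = Q_in/A_cap; rod-end outflow Q_out = v × A_ann = Q_in × A_ann/A_cap.

Q_out ≈ 326 L/min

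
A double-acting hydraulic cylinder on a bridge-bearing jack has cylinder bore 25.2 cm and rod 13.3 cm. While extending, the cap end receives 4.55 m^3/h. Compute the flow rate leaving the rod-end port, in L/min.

Cap-side area A_cap = π/4 × (25.2 cm)² = 498.8 cm^2
Rod-side annular area A_ann = π/4 × (25.2² − 13.3²) = 359.8 cm^2
Piston speed v = Q_in/A_cap; rod-end outflow Q_out = v × A_ann = Q_in × A_ann/A_cap.

Q_out ≈ 54.7 L/min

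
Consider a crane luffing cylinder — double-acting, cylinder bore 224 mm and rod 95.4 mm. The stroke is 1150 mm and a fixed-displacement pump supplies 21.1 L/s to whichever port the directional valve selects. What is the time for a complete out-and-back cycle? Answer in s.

t ≈ 3.91 s

Cap-side area A_cap = π/4 × (224 mm)² = 39410 mm^2
Rod-side annular area A_ann = π/4 × (224² − 95.4²) = 32260 mm^2
t_ext = A_cap·L/Q = 2.148 s
t_ret = A_ann·L/Q = 1.758 s
t_cycle = t_ext + t_ret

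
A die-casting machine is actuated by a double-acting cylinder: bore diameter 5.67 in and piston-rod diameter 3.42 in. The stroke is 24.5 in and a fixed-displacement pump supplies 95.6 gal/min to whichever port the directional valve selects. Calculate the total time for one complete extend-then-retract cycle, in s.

t ≈ 2.75 s

Cap-side area A_cap = π/4 × (5.67 in)² = 25.25 in^2
Rod-side annular area A_ann = π/4 × (5.67² − 3.42²) = 16.06 in^2
t_ext = A_cap·L/Q = 1.681 s
t_ret = A_ann·L/Q = 1.069 s
t_cycle = t_ext + t_ret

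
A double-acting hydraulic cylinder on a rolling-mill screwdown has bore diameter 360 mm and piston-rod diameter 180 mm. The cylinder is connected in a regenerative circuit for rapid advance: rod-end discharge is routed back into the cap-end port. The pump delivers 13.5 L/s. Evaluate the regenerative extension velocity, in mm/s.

In regeneration the rod-end outflow joins the pump flow into the cap end, so the net volume the pump must supply per unit advance equals the rod cross-section area.
Rod cross-section A_rod = π/4 × (180 mm)² = 25450 mm^2
v = Q_pump / A_rod

v ≈ 531 mm/s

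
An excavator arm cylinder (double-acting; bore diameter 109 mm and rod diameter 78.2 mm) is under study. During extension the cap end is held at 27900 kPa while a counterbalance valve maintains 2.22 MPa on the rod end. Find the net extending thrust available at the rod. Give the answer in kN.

Cap-side area A_cap = π/4 × (109 mm)² = 9331 mm^2
Rod-side annular area A_ann = π/4 × (109² − 78.2²) = 4528 mm^2
Net thrust = P_cap·A_cap − P_rod·A_ann = 260.3 kN − 10.05 kN

F ≈ 250 kN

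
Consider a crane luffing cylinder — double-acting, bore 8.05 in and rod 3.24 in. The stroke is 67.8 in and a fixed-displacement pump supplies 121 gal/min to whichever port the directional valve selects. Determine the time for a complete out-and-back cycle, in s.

Cap-side area A_cap = π/4 × (8.05 in)² = 50.90 in^2
Rod-side annular area A_ann = π/4 × (8.05² − 3.24²) = 42.65 in^2
t_ext = A_cap·L/Q = 7.407 s
t_ret = A_ann·L/Q = 6.207 s
t_cycle = t_ext + t_ret

t ≈ 13.6 s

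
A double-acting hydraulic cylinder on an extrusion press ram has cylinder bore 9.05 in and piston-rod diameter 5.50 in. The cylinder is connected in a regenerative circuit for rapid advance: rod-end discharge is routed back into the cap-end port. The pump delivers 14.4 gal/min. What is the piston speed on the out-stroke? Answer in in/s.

In regeneration the rod-end outflow joins the pump flow into the cap end, so the net volume the pump must supply per unit advance equals the rod cross-section area.
Rod cross-section A_rod = π/4 × (5.50 in)² = 23.76 in^2
v = Q_pump / A_rod

v ≈ 2.33 in/s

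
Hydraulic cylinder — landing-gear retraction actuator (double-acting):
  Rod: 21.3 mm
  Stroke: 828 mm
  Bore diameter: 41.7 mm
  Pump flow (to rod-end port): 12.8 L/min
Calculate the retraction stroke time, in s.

t ≈ 3.92 s

Rod-side annular area A_ann = π/4 × (41.7² − 21.3²) = 1009 mm^2
Swept volume V = A × L; t = V / Q = A·L / Q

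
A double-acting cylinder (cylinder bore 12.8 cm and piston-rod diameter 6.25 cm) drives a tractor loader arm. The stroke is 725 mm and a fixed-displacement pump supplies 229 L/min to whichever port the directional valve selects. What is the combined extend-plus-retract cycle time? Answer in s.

t ≈ 4.31 s

Cap-side area A_cap = π/4 × (12.8 cm)² = 128.7 cm^2
Rod-side annular area A_ann = π/4 × (12.8² − 6.25²) = 98.00 cm^2
t_ext = A_cap·L/Q = 2.444 s
t_ret = A_ann·L/Q = 1.862 s
t_cycle = t_ext + t_ret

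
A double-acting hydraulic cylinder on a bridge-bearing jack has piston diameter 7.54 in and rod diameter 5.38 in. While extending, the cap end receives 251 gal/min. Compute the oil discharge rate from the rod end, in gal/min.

Q_out ≈ 123 gal/min

Cap-side area A_cap = π/4 × (7.54 in)² = 44.65 in^2
Rod-side annular area A_ann = π/4 × (7.54² − 5.38²) = 21.92 in^2
Piston speed v = Q_in/A_cap; rod-end outflow Q_out = v × A_ann = Q_in × A_ann/A_cap.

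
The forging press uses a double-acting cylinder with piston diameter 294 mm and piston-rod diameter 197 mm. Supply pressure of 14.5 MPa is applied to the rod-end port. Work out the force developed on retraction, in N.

Rod-side annular area A_ann = π/4 × (294² − 197²) = 37410 mm^2
On retraction the pressure acts on the annular area (bore minus rod).
F = P × A_ann

F ≈ 5.42e5 N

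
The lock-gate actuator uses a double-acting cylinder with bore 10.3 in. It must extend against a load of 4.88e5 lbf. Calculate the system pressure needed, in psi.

P ≈ 5860 psi

Cap-side area A_cap = π/4 × (10.3 in)² = 83.32 in^2
P = F / A = 4.88e5 lbf / A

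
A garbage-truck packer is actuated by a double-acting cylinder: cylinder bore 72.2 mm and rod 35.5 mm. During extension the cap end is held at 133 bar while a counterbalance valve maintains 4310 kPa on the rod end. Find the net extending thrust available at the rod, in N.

F ≈ 41100 N

Cap-side area A_cap = π/4 × (72.2 mm)² = 4094 mm^2
Rod-side annular area A_ann = π/4 × (72.2² − 35.5²) = 3104 mm^2
Net thrust = P_cap·A_cap − P_rod·A_ann = 54450 N − 13380 N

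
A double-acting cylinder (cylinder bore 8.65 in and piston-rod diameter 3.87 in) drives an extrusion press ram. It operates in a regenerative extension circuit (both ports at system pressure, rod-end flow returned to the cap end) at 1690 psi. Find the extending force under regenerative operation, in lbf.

F ≈ 19900 lbf

With equal pressure on both faces, forces on the annular region cancel; the net push is pressure × rod cross-section.
Rod cross-section A_rod = π/4 × (3.87 in)² = 11.76 in^2
F = P × A_rod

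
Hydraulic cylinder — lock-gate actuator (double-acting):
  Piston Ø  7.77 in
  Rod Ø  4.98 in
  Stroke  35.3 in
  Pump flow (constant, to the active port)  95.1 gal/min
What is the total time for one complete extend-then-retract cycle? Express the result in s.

t ≈ 7.27 s

Cap-side area A_cap = π/4 × (7.77 in)² = 47.42 in^2
Rod-side annular area A_ann = π/4 × (7.77² − 4.98²) = 27.94 in^2
t_ext = A_cap·L/Q = 4.572 s
t_ret = A_ann·L/Q = 2.694 s
t_cycle = t_ext + t_ret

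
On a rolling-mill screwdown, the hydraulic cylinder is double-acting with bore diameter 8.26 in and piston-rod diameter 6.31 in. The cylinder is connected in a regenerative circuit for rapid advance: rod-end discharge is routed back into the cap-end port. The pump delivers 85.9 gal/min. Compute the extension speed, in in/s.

In regeneration the rod-end outflow joins the pump flow into the cap end, so the net volume the pump must supply per unit advance equals the rod cross-section area.
Rod cross-section A_rod = π/4 × (6.31 in)² = 31.27 in^2
v = Q_pump / A_rod

v ≈ 10.6 in/s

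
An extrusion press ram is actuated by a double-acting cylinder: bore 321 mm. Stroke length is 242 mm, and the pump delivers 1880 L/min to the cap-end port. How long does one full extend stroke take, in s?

t ≈ 0.625 s

Cap-side area A_cap = π/4 × (321 mm)² = 80930 mm^2
Swept volume V = A × L; t = V / Q = A·L / Q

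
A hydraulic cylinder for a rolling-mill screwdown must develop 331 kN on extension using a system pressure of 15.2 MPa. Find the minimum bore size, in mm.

D ≈ 167 mm

Extension force acts on the full piston face: F = P × (π/4)D².
D = √(4F / (πP)) = √(4 × 331 kN / (π × 15.2 MPa))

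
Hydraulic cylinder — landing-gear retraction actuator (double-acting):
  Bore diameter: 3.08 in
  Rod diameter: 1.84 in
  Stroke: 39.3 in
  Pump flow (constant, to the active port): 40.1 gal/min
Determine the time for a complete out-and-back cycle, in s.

Cap-side area A_cap = π/4 × (3.08 in)² = 7.451 in^2
Rod-side annular area A_ann = π/4 × (3.08² − 1.84²) = 4.792 in^2
t_ext = A_cap·L/Q = 1.897 s
t_ret = A_ann·L/Q = 1.220 s
t_cycle = t_ext + t_ret

t ≈ 3.12 s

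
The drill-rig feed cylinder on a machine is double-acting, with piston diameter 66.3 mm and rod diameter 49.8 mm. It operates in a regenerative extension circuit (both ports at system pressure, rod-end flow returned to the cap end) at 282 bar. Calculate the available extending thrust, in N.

F ≈ 54900 N

With equal pressure on both faces, forces on the annular region cancel; the net push is pressure × rod cross-section.
Rod cross-section A_rod = π/4 × (49.8 mm)² = 1948 mm^2
F = P × A_rod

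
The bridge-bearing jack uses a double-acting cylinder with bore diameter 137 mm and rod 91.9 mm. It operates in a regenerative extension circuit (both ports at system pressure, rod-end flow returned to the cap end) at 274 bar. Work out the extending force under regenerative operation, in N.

With equal pressure on both faces, forces on the annular region cancel; the net push is pressure × rod cross-section.
Rod cross-section A_rod = π/4 × (91.9 mm)² = 6633 mm^2
F = P × A_rod

F ≈ 1.82e5 N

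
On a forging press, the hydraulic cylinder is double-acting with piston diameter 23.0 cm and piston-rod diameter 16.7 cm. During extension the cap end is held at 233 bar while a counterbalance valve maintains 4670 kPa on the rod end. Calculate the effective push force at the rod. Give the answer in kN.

F ≈ 876 kN

Cap-side area A_cap = π/4 × (23.0 cm)² = 415.5 cm^2
Rod-side annular area A_ann = π/4 × (23.0² − 16.7²) = 196.4 cm^2
Net thrust = P_cap·A_cap − P_rod·A_ann = 968.1 kN − 91.74 kN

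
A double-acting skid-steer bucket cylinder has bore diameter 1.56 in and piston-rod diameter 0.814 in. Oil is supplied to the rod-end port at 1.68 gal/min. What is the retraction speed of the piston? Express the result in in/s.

Rod-side annular area A_ann = π/4 × (1.56² − 0.814²) = 1.391 in^2
Flow into the rod-end port fills the annular volume.
v = Q / A

v ≈ 4.65 in/s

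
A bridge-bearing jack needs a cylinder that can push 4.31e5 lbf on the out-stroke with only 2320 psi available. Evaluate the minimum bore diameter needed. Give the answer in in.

D ≈ 15.4 in

Extension force acts on the full piston face: F = P × (π/4)D².
D = √(4F / (πP)) = √(4 × 4.31e5 lbf / (π × 2320 psi))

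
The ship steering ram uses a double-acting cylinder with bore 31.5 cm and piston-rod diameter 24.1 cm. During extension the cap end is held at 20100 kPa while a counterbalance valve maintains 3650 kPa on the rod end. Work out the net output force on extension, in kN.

F ≈ 1450 kN

Cap-side area A_cap = π/4 × (31.5 cm)² = 779.3 cm^2
Rod-side annular area A_ann = π/4 × (31.5² − 24.1²) = 323.1 cm^2
Net thrust = P_cap·A_cap − P_rod·A_ann = 1566 kN − 117.9 kN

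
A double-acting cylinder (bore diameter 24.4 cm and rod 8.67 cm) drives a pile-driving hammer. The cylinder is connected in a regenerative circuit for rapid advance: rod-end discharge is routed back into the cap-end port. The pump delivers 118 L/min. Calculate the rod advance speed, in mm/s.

In regeneration the rod-end outflow joins the pump flow into the cap end, so the net volume the pump must supply per unit advance equals the rod cross-section area.
Rod cross-section A_rod = π/4 × (8.67 cm)² = 59.04 cm^2
v = Q_pump / A_rod

v ≈ 333 mm/s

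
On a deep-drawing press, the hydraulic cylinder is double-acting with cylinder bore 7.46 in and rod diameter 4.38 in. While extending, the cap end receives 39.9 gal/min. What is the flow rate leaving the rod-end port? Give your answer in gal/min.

Cap-side area A_cap = π/4 × (7.46 in)² = 43.71 in^2
Rod-side annular area A_ann = π/4 × (7.46² − 4.38²) = 28.64 in^2
Piston speed v = Q_in/A_cap; rod-end outflow Q_out = v × A_ann = Q_in × A_ann/A_cap.

Q_out ≈ 26.1 gal/min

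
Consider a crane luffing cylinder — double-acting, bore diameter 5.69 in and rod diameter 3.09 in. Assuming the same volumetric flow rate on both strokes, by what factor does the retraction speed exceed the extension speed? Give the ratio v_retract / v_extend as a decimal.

Cap-side area A_cap = π/4 × (5.69 in)² = 25.43 in^2
Rod-side annular area A_ann = π/4 × (5.69² − 3.09²) = 17.93 in^2
For equal Q, v ∝ 1/A, so v_ret/v_ext = A_cap/A_ann.

v_ret/v_ext ≈ 1.42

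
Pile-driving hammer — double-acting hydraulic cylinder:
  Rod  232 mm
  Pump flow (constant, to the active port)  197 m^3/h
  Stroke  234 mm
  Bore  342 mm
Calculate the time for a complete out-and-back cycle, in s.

Cap-side area A_cap = π/4 × (342 mm)² = 91860 mm^2
Rod-side annular area A_ann = π/4 × (342² − 232²) = 49590 mm^2
t_ext = A_cap·L/Q = 0.3928 s
t_ret = A_ann·L/Q = 0.2121 s
t_cycle = t_ext + t_ret

t ≈ 0.605 s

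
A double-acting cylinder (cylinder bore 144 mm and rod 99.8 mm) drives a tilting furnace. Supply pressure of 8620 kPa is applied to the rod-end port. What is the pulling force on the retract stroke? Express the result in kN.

Rod-side annular area A_ann = π/4 × (144² − 99.8²) = 8463 mm^2
On retraction the pressure acts on the annular area (bore minus rod).
F = P × A_ann

F ≈ 73.0 kN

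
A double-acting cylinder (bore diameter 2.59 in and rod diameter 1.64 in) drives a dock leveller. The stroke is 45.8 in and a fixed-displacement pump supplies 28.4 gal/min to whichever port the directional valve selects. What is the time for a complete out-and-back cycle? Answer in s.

t ≈ 3.53 s

Cap-side area A_cap = π/4 × (2.59 in)² = 5.269 in^2
Rod-side annular area A_ann = π/4 × (2.59² − 1.64²) = 3.156 in^2
t_ext = A_cap·L/Q = 2.207 s
t_ret = A_ann·L/Q = 1.322 s
t_cycle = t_ext + t_ret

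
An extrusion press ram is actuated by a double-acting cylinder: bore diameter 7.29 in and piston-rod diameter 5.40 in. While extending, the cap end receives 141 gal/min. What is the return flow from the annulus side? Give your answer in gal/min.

Q_out ≈ 63.6 gal/min

Cap-side area A_cap = π/4 × (7.29 in)² = 41.74 in^2
Rod-side annular area A_ann = π/4 × (7.29² − 5.40²) = 18.84 in^2
Piston speed v = Q_in/A_cap; rod-end outflow Q_out = v × A_ann = Q_in × A_ann/A_cap.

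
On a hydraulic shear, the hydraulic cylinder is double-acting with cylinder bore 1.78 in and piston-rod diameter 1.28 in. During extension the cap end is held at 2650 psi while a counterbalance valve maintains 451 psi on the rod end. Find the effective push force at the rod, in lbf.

F ≈ 6050 lbf

Cap-side area A_cap = π/4 × (1.78 in)² = 2.488 in^2
Rod-side annular area A_ann = π/4 × (1.78² − 1.28²) = 1.202 in^2
Net thrust = P_cap·A_cap − P_rod·A_ann = 6594 lbf − 541.9 lbf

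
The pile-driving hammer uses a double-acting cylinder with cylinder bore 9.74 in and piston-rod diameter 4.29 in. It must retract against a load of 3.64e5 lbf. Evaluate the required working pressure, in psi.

Rod-side annular area A_ann = π/4 × (9.74² − 4.29²) = 60.05 in^2
Retraction: pressure acts on the annular area.
P = F / A = 3.64e5 lbf / A

P ≈ 6060 psi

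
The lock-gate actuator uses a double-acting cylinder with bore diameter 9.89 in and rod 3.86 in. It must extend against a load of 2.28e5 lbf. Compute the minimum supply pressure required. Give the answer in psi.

P ≈ 2970 psi

Cap-side area A_cap = π/4 × (9.89 in)² = 76.82 in^2
P = F / A = 2.28e5 lbf / A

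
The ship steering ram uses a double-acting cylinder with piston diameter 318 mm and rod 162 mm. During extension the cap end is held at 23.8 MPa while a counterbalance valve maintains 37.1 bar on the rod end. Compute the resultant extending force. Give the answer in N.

F ≈ 1.67e6 N

Cap-side area A_cap = π/4 × (318 mm)² = 79420 mm^2
Rod-side annular area A_ann = π/4 × (318² − 162²) = 58810 mm^2
Net thrust = P_cap·A_cap − P_rod·A_ann = 1.890e6 N − 2.182e5 N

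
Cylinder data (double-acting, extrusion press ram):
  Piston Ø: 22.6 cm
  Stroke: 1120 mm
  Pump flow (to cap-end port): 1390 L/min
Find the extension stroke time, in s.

Cap-side area A_cap = π/4 × (22.6 cm)² = 401.1 cm^2
Swept volume V = A × L; t = V / Q = A·L / Q

t ≈ 1.94 s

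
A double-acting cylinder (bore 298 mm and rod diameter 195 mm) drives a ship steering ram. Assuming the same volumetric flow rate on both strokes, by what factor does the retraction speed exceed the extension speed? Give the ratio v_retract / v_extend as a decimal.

Cap-side area A_cap = π/4 × (298 mm)² = 69750 mm^2
Rod-side annular area A_ann = π/4 × (298² − 195²) = 39880 mm^2
For equal Q, v ∝ 1/A, so v_ret/v_ext = A_cap/A_ann.

v_ret/v_ext ≈ 1.75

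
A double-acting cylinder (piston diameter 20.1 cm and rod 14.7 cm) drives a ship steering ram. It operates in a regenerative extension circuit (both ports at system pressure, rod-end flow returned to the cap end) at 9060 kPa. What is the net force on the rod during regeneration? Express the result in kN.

With equal pressure on both faces, forces on the annular region cancel; the net push is pressure × rod cross-section.
Rod cross-section A_rod = π/4 × (14.7 cm)² = 169.7 cm^2
F = P × A_rod

F ≈ 154 kN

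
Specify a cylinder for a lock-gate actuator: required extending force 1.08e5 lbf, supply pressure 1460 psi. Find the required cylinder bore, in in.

Extension force acts on the full piston face: F = P × (π/4)D².
D = √(4F / (πP)) = √(4 × 1.08e5 lbf / (π × 1460 psi))

D ≈ 9.70 in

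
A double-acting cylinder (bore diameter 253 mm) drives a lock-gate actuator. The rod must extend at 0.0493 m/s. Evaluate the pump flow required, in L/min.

Cap-side area A_cap = π/4 × (253 mm)² = 50270 mm^2
Q = A × v

Q ≈ 149 L/min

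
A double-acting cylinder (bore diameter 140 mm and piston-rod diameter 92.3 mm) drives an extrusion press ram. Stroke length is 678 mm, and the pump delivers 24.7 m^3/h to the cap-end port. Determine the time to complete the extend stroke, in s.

Cap-side area A_cap = π/4 × (140 mm)² = 15390 mm^2
Swept volume V = A × L; t = V / Q = A·L / Q

t ≈ 1.52 s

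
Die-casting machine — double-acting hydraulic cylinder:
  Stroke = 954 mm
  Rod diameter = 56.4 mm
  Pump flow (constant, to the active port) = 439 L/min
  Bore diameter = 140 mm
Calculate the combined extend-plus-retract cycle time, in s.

Cap-side area A_cap = π/4 × (140 mm)² = 15390 mm^2
Rod-side annular area A_ann = π/4 × (140² − 56.4²) = 12900 mm^2
t_ext = A_cap·L/Q = 2.007 s
t_ret = A_ann·L/Q = 1.681 s
t_cycle = t_ext + t_ret

t ≈ 3.69 s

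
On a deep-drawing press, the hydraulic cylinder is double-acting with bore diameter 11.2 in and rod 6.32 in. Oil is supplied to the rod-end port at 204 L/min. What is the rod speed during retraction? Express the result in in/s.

v ≈ 3.09 in/s

Rod-side annular area A_ann = π/4 × (11.2² − 6.32²) = 67.15 in^2
Flow into the rod-end port fills the annular volume.
v = Q / A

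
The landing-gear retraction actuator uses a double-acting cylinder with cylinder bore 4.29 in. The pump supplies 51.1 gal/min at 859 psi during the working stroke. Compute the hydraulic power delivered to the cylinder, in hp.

W ≈ 25.6 hp

Hydraulic power = P × Q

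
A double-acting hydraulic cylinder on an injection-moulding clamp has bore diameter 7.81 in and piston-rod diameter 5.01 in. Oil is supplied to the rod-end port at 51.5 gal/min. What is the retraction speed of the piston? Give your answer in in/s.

Rod-side annular area A_ann = π/4 × (7.81² − 5.01²) = 28.19 in^2
Flow into the rod-end port fills the annular volume.
v = Q / A

v ≈ 7.03 in/s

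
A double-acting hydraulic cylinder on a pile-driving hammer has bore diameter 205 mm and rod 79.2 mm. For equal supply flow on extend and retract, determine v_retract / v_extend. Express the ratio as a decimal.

v_ret/v_ext ≈ 1.18

Cap-side area A_cap = π/4 × (205 mm)² = 33010 mm^2
Rod-side annular area A_ann = π/4 × (205² − 79.2²) = 28080 mm^2
For equal Q, v ∝ 1/A, so v_ret/v_ext = A_cap/A_ann.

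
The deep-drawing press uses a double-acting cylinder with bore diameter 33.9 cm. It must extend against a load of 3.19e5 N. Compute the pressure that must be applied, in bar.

Cap-side area A_cap = π/4 × (33.9 cm)² = 902.6 cm^2
P = F / A = 3.19e5 N / A

P ≈ 35.3 bar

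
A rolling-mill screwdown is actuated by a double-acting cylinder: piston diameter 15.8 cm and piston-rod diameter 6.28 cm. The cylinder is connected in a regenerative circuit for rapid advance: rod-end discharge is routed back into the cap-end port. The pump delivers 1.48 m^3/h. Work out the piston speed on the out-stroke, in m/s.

v ≈ 0.133 m/s

In regeneration the rod-end outflow joins the pump flow into the cap end, so the net volume the pump must supply per unit advance equals the rod cross-section area.
Rod cross-section A_rod = π/4 × (6.28 cm)² = 30.97 cm^2
v = Q_pump / A_rod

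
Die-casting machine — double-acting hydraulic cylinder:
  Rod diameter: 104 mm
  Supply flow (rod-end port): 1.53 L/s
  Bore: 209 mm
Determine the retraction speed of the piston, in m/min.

v ≈ 3.56 m/min

Rod-side annular area A_ann = π/4 × (209² − 104²) = 25810 mm^2
Flow into the rod-end port fills the annular volume.
v = Q / A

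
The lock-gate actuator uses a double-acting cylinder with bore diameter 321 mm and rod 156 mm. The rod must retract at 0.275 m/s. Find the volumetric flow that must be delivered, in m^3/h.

Q ≈ 61.2 m^3/h

Rod-side annular area A_ann = π/4 × (321² − 156²) = 61810 mm^2
Q = A × v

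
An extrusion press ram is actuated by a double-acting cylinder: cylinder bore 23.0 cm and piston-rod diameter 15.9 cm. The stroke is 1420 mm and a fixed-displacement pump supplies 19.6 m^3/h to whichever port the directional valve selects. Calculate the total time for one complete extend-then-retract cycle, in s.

t ≈ 16.5 s

Cap-side area A_cap = π/4 × (23.0 cm)² = 415.5 cm^2
Rod-side annular area A_ann = π/4 × (23.0² − 15.9²) = 216.9 cm^2
t_ext = A_cap·L/Q = 10.84 s
t_ret = A_ann·L/Q = 5.658 s
t_cycle = t_ext + t_ret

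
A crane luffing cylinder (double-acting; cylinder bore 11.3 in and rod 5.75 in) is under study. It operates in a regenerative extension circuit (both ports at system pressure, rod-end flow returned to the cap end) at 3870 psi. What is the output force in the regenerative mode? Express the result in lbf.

With equal pressure on both faces, forces on the annular region cancel; the net push is pressure × rod cross-section.
Rod cross-section A_rod = π/4 × (5.75 in)² = 25.97 in^2
F = P × A_rod

F ≈ 1.00e5 lbf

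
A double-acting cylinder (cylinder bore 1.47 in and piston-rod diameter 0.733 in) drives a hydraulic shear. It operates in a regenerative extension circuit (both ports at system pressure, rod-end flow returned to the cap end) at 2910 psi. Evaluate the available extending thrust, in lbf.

With equal pressure on both faces, forces on the annular region cancel; the net push is pressure × rod cross-section.
Rod cross-section A_rod = π/4 × (0.733 in)² = 0.4220 in^2
F = P × A_rod

F ≈ 1230 lbf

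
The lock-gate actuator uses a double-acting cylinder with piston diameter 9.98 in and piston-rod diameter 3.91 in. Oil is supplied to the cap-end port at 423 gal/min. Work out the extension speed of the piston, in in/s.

v ≈ 20.8 in/s

Cap-side area A_cap = π/4 × (9.98 in)² = 78.23 in^2
v = Q / A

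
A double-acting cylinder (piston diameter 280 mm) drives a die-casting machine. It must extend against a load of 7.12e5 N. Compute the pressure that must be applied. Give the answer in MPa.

Cap-side area A_cap = π/4 × (280 mm)² = 61580 mm^2
P = F / A = 7.12e5 N / A

P ≈ 11.6 MPa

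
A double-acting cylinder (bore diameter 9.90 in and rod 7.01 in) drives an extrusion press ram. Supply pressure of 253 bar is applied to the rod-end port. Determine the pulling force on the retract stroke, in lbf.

Rod-side annular area A_ann = π/4 × (9.90² − 7.01²) = 38.38 in^2
On retraction the pressure acts on the annular area (bore minus rod).
F = P × A_ann

F ≈ 1.41e5 lbf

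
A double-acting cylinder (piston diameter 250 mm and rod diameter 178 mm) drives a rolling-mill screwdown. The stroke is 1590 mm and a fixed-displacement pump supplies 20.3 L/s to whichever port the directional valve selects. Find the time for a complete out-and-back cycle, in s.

Cap-side area A_cap = π/4 × (250 mm)² = 49090 mm^2
Rod-side annular area A_ann = π/4 × (250² − 178²) = 24200 mm^2
t_ext = A_cap·L/Q = 3.845 s
t_ret = A_ann·L/Q = 1.896 s
t_cycle = t_ext + t_ret

t ≈ 5.74 s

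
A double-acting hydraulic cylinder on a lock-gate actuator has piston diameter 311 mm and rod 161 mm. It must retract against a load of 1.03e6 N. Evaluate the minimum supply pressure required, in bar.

Rod-side annular area A_ann = π/4 × (311² − 161²) = 55610 mm^2
Retraction: pressure acts on the annular area.
P = F / A = 1.03e6 N / A

P ≈ 185 bar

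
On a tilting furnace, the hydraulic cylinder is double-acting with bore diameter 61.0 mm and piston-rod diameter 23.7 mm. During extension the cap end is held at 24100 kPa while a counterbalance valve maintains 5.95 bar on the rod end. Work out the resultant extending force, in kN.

F ≈ 69.0 kN

Cap-side area A_cap = π/4 × (61.0 mm)² = 2922 mm^2
Rod-side annular area A_ann = π/4 × (61.0² − 23.7²) = 2481 mm^2
Net thrust = P_cap·A_cap − P_rod·A_ann = 70.43 kN − 1.476 kN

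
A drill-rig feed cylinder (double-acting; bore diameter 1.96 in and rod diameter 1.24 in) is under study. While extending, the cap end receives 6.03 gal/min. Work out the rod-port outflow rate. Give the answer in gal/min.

Q_out ≈ 3.62 gal/min

Cap-side area A_cap = π/4 × (1.96 in)² = 3.017 in^2
Rod-side annular area A_ann = π/4 × (1.96² − 1.24²) = 1.810 in^2
Piston speed v = Q_in/A_cap; rod-end outflow Q_out = v × A_ann = Q_in × A_ann/A_cap.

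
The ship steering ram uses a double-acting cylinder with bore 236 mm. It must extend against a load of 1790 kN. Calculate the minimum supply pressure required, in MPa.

P ≈ 40.9 MPa

Cap-side area A_cap = π/4 × (236 mm)² = 43740 mm^2
P = F / A = 1790 kN / A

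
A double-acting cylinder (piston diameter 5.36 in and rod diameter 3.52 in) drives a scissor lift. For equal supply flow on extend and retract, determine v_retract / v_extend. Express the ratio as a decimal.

v_ret/v_ext ≈ 1.76

Cap-side area A_cap = π/4 × (5.36 in)² = 22.56 in^2
Rod-side annular area A_ann = π/4 × (5.36² − 3.52²) = 12.83 in^2
For equal Q, v ∝ 1/A, so v_ret/v_ext = A_cap/A_ann.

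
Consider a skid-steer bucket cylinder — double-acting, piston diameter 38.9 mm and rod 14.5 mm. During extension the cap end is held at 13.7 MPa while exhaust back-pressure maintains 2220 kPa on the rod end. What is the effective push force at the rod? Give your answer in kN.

Cap-side area A_cap = π/4 × (38.9 mm)² = 1188 mm^2
Rod-side annular area A_ann = π/4 × (38.9² − 14.5²) = 1023 mm^2
Net thrust = P_cap·A_cap − P_rod·A_ann = 16.28 kN − 2.272 kN

F ≈ 14.0 kN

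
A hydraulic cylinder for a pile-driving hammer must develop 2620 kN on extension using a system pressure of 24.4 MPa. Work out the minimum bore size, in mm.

Extension force acts on the full piston face: F = P × (π/4)D².
D = √(4F / (πP)) = √(4 × 2620 kN / (π × 24.4 MPa))

D ≈ 370 mm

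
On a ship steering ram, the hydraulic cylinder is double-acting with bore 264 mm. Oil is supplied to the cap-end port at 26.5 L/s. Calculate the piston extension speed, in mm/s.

Cap-side area A_cap = π/4 × (264 mm)² = 54740 mm^2
v = Q / A

v ≈ 484 mm/s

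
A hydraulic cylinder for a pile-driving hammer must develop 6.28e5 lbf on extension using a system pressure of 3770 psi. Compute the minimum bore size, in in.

Extension force acts on the full piston face: F = P × (π/4)D².
D = √(4F / (πP)) = √(4 × 6.28e5 lbf / (π × 3770 psi))

D ≈ 14.6 in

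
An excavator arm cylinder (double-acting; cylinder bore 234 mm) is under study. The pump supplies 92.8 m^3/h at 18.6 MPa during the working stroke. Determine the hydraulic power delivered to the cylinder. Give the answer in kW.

Hydraulic power = P × Q

W ≈ 479 kW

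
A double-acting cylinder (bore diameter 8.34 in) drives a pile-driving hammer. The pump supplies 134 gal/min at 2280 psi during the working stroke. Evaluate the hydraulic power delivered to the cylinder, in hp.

Hydraulic power = P × Q

W ≈ 178 hp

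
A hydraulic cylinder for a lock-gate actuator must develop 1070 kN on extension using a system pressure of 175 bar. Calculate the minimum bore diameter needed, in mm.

D ≈ 279 mm

Extension force acts on the full piston face: F = P × (π/4)D².
D = √(4F / (πP)) = √(4 × 1070 kN / (π × 175 bar))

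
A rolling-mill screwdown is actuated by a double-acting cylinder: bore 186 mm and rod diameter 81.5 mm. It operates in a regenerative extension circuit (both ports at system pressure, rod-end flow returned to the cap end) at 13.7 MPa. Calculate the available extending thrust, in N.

F ≈ 71500 N

With equal pressure on both faces, forces on the annular region cancel; the net push is pressure × rod cross-section.
Rod cross-section A_rod = π/4 × (81.5 mm)² = 5217 mm^2
F = P × A_rod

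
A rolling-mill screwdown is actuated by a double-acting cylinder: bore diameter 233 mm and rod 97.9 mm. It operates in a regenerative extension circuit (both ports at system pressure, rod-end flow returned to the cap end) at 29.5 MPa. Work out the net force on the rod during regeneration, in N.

F ≈ 2.22e5 N

With equal pressure on both faces, forces on the annular region cancel; the net push is pressure × rod cross-section.
Rod cross-section A_rod = π/4 × (97.9 mm)² = 7528 mm^2
F = P × A_rod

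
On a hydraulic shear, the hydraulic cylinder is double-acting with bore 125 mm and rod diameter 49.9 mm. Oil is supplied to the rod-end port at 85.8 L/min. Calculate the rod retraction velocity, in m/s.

v ≈ 0.139 m/s

Rod-side annular area A_ann = π/4 × (125² − 49.9²) = 10320 mm^2
Flow into the rod-end port fills the annular volume.
v = Q / A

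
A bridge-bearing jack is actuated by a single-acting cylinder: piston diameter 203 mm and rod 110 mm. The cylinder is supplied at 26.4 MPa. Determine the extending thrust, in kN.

F ≈ 854 kN

Cap-side area A_cap = π/4 × (203 mm)² = 32370 mm^2
F = P × A_cap = 26.4 MPa × A_cap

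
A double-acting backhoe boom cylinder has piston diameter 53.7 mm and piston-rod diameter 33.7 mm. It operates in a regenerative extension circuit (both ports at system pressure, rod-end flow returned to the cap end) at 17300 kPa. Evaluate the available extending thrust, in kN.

With equal pressure on both faces, forces on the annular region cancel; the net push is pressure × rod cross-section.
Rod cross-section A_rod = π/4 × (33.7 mm)² = 892.0 mm^2
F = P × A_rod

F ≈ 15.4 kN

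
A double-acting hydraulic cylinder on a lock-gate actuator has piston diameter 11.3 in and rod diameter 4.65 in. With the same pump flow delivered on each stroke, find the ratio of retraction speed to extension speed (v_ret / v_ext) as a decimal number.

Cap-side area A_cap = π/4 × (11.3 in)² = 100.3 in^2
Rod-side annular area A_ann = π/4 × (11.3² − 4.65²) = 83.31 in^2
For equal Q, v ∝ 1/A, so v_ret/v_ext = A_cap/A_ann.

v_ret/v_ext ≈ 1.20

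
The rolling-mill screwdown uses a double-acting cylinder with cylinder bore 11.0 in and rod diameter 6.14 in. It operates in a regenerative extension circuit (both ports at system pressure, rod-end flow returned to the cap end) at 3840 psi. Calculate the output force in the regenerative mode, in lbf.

With equal pressure on both faces, forces on the annular region cancel; the net push is pressure × rod cross-section.
Rod cross-section A_rod = π/4 × (6.14 in)² = 29.61 in^2
F = P × A_rod

F ≈ 1.14e5 lbf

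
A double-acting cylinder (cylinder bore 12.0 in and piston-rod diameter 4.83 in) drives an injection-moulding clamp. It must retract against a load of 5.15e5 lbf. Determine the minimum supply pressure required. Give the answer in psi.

P ≈ 5430 psi

Rod-side annular area A_ann = π/4 × (12.0² − 4.83²) = 94.77 in^2
Retraction: pressure acts on the annular area.
P = F / A = 5.15e5 lbf / A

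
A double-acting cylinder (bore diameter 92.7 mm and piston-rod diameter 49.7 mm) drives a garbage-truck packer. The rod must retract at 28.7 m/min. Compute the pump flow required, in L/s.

Q ≈ 2.30 L/s

Rod-side annular area A_ann = π/4 × (92.7² − 49.7²) = 4809 mm^2
Q = A × v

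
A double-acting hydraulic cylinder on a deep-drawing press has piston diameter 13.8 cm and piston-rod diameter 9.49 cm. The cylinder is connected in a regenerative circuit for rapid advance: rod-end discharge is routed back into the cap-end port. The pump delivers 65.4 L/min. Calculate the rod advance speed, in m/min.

v ≈ 9.25 m/min

In regeneration the rod-end outflow joins the pump flow into the cap end, so the net volume the pump must supply per unit advance equals the rod cross-section area.
Rod cross-section A_rod = π/4 × (9.49 cm)² = 70.73 cm^2
v = Q_pump / A_rod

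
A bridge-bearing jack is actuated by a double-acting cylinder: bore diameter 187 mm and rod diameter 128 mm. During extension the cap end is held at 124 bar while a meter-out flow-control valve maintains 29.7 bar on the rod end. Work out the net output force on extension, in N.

Cap-side area A_cap = π/4 × (187 mm)² = 27460 mm^2
Rod-side annular area A_ann = π/4 × (187² − 128²) = 14600 mm^2
Net thrust = P_cap·A_cap − P_rod·A_ann = 3.406e5 N − 43350 N

F ≈ 2.97e5 N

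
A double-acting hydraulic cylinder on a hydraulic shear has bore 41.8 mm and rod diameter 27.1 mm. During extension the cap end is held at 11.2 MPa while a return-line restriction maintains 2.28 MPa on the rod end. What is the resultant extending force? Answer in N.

Cap-side area A_cap = π/4 × (41.8 mm)² = 1372 mm^2
Rod-side annular area A_ann = π/4 × (41.8² − 27.1²) = 795.5 mm^2
Net thrust = P_cap·A_cap − P_rod·A_ann = 15370 N − 1814 N

F ≈ 13600 N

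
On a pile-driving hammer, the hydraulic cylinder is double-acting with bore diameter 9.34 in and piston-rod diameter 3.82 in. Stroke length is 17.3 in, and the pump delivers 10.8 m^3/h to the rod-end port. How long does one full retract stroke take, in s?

t ≈ 5.39 s

Rod-side annular area A_ann = π/4 × (9.34² − 3.82²) = 57.05 in^2
Swept volume V = A × L; t = V / Q = A·L / Q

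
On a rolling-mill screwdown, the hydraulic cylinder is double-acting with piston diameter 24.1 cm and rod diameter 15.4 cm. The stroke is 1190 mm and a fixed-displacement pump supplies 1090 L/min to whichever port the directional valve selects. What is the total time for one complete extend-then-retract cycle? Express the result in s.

Cap-side area A_cap = π/4 × (24.1 cm)² = 456.2 cm^2
Rod-side annular area A_ann = π/4 × (24.1² − 15.4²) = 269.9 cm^2
t_ext = A_cap·L/Q = 2.988 s
t_ret = A_ann·L/Q = 1.768 s
t_cycle = t_ext + t_ret

t ≈ 4.76 s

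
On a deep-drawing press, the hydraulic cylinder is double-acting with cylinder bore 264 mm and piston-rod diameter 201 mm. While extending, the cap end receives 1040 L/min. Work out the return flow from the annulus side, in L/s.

Q_out ≈ 7.29 L/s

Cap-side area A_cap = π/4 × (264 mm)² = 54740 mm^2
Rod-side annular area A_ann = π/4 × (264² − 201²) = 23010 mm^2
Piston speed v = Q_in/A_cap; rod-end outflow Q_out = v × A_ann = Q_in × A_ann/A_cap.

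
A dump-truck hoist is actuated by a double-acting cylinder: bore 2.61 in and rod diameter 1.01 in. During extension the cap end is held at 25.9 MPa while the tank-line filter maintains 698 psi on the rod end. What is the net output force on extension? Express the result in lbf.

Cap-side area A_cap = π/4 × (2.61 in)² = 5.350 in^2
Rod-side annular area A_ann = π/4 × (2.61² − 1.01²) = 4.549 in^2
Net thrust = P_cap·A_cap − P_rod·A_ann = 20100 lbf − 3175 lbf

F ≈ 16900 lbf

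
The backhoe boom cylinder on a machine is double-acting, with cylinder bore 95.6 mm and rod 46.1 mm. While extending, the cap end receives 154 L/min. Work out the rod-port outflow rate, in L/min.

Cap-side area A_cap = π/4 × (95.6 mm)² = 7178 mm^2
Rod-side annular area A_ann = π/4 × (95.6² − 46.1²) = 5509 mm^2
Piston speed v = Q_in/A_cap; rod-end outflow Q_out = v × A_ann = Q_in × A_ann/A_cap.

Q_out ≈ 118 L/min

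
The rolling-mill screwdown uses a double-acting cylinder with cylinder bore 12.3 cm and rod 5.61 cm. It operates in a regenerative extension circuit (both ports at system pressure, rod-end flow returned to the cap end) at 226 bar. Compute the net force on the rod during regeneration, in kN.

With equal pressure on both faces, forces on the annular region cancel; the net push is pressure × rod cross-section.
Rod cross-section A_rod = π/4 × (5.61 cm)² = 24.72 cm^2
F = P × A_rod

F ≈ 55.9 kN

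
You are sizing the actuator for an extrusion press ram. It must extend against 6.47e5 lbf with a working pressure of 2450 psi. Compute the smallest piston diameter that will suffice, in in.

Extension force acts on the full piston face: F = P × (π/4)D².
D = √(4F / (πP)) = √(4 × 6.47e5 lbf / (π × 2450 psi))

D ≈ 18.3 in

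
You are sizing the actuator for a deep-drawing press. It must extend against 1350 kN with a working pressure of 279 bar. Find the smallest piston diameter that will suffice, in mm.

D ≈ 248 mm

Extension force acts on the full piston face: F = P × (π/4)D².
D = √(4F / (πP)) = √(4 × 1350 kN / (π × 279 bar))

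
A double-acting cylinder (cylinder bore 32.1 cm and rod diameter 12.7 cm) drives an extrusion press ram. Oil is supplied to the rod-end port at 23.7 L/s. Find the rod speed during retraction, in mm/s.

Rod-side annular area A_ann = π/4 × (32.1² − 12.7²) = 682.6 cm^2
Flow into the rod-end port fills the annular volume.
v = Q / A

v ≈ 347 mm/s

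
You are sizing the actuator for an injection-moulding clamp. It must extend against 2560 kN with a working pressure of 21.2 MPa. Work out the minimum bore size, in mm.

Extension force acts on the full piston face: F = P × (π/4)D².
D = √(4F / (πP)) = √(4 × 2560 kN / (π × 21.2 MPa))

D ≈ 392 mm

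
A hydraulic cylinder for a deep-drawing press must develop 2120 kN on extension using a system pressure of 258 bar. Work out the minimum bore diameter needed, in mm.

D ≈ 323 mm

Extension force acts on the full piston face: F = P × (π/4)D².
D = √(4F / (πP)) = √(4 × 2120 kN / (π × 258 bar))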